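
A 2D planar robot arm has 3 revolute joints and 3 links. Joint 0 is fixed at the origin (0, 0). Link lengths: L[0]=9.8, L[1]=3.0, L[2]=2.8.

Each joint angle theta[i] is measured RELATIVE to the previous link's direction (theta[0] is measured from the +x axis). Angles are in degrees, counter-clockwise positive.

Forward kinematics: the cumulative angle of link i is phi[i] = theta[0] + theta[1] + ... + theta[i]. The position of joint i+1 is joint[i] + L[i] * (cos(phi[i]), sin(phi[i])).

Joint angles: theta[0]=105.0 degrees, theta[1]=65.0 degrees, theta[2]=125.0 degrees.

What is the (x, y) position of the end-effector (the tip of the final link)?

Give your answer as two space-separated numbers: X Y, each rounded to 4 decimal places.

joint[0] = (0.0000, 0.0000)  (base)
link 0: phi[0] = 105 = 105 deg
  cos(105 deg) = -0.2588, sin(105 deg) = 0.9659
  joint[1] = (0.0000, 0.0000) + 9.8 * (-0.2588, 0.9659) = (0.0000 + -2.5364, 0.0000 + 9.4661) = (-2.5364, 9.4661)
link 1: phi[1] = 105 + 65 = 170 deg
  cos(170 deg) = -0.9848, sin(170 deg) = 0.1736
  joint[2] = (-2.5364, 9.4661) + 3 * (-0.9848, 0.1736) = (-2.5364 + -2.9544, 9.4661 + 0.5209) = (-5.4908, 9.9870)
link 2: phi[2] = 105 + 65 + 125 = 295 deg
  cos(295 deg) = 0.4226, sin(295 deg) = -0.9063
  joint[3] = (-5.4908, 9.9870) + 2.8 * (0.4226, -0.9063) = (-5.4908 + 1.1833, 9.9870 + -2.5377) = (-4.3075, 7.4494)
End effector: (-4.3075, 7.4494)

Answer: -4.3075 7.4494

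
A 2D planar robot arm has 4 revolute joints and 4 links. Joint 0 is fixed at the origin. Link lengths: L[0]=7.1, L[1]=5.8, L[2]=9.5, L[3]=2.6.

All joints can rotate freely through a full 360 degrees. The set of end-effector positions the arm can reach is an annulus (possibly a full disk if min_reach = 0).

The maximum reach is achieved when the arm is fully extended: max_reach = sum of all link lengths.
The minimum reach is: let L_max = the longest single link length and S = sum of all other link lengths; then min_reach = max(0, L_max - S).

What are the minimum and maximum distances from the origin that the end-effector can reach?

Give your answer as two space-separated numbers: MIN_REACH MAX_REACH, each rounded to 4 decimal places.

Answer: 0.0000 25.0000

Derivation:
Link lengths: [7.1, 5.8, 9.5, 2.6]
max_reach = 7.1 + 5.8 + 9.5 + 2.6 = 25
L_max = max([7.1, 5.8, 9.5, 2.6]) = 9.5
S (sum of others) = 25 - 9.5 = 15.5
min_reach = max(0, 9.5 - 15.5) = max(0, -6) = 0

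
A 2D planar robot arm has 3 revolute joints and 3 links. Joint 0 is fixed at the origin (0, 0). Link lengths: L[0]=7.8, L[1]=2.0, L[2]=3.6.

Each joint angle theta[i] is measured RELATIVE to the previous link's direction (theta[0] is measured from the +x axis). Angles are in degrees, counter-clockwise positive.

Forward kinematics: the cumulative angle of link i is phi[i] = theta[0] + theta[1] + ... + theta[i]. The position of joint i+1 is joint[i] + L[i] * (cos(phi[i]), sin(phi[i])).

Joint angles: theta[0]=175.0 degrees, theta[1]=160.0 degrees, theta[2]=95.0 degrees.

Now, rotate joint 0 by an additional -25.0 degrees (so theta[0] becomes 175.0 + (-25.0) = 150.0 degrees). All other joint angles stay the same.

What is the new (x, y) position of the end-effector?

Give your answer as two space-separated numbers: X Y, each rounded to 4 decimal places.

Answer: -2.9238 4.9135

Derivation:
joint[0] = (0.0000, 0.0000)  (base)
link 0: phi[0] = 150 = 150 deg
  cos(150 deg) = -0.8660, sin(150 deg) = 0.5000
  joint[1] = (0.0000, 0.0000) + 7.8 * (-0.8660, 0.5000) = (0.0000 + -6.7550, 0.0000 + 3.9000) = (-6.7550, 3.9000)
link 1: phi[1] = 150 + 160 = 310 deg
  cos(310 deg) = 0.6428, sin(310 deg) = -0.7660
  joint[2] = (-6.7550, 3.9000) + 2 * (0.6428, -0.7660) = (-6.7550 + 1.2856, 3.9000 + -1.5321) = (-5.4694, 2.3679)
link 2: phi[2] = 150 + 160 + 95 = 405 deg
  cos(405 deg) = 0.7071, sin(405 deg) = 0.7071
  joint[3] = (-5.4694, 2.3679) + 3.6 * (0.7071, 0.7071) = (-5.4694 + 2.5456, 2.3679 + 2.5456) = (-2.9238, 4.9135)
End effector: (-2.9238, 4.9135)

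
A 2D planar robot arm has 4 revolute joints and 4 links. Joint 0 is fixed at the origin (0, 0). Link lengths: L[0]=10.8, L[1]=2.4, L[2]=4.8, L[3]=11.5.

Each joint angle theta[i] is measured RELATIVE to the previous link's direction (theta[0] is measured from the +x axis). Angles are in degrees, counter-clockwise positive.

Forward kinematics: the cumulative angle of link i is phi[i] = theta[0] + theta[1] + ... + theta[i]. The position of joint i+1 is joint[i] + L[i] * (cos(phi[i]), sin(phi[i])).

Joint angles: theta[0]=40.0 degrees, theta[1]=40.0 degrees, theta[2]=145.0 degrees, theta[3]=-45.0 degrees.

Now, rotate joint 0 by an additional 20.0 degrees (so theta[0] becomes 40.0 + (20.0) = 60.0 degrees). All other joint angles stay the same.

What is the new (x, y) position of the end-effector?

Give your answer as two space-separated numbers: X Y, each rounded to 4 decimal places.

Answer: -7.8518 3.4331

Derivation:
joint[0] = (0.0000, 0.0000)  (base)
link 0: phi[0] = 60 = 60 deg
  cos(60 deg) = 0.5000, sin(60 deg) = 0.8660
  joint[1] = (0.0000, 0.0000) + 10.8 * (0.5000, 0.8660) = (0.0000 + 5.4000, 0.0000 + 9.3531) = (5.4000, 9.3531)
link 1: phi[1] = 60 + 40 = 100 deg
  cos(100 deg) = -0.1736, sin(100 deg) = 0.9848
  joint[2] = (5.4000, 9.3531) + 2.4 * (-0.1736, 0.9848) = (5.4000 + -0.4168, 9.3531 + 2.3635) = (4.9832, 11.7166)
link 2: phi[2] = 60 + 40 + 145 = 245 deg
  cos(245 deg) = -0.4226, sin(245 deg) = -0.9063
  joint[3] = (4.9832, 11.7166) + 4.8 * (-0.4226, -0.9063) = (4.9832 + -2.0286, 11.7166 + -4.3503) = (2.9547, 7.3663)
link 3: phi[3] = 60 + 40 + 145 + -45 = 200 deg
  cos(200 deg) = -0.9397, sin(200 deg) = -0.3420
  joint[4] = (2.9547, 7.3663) + 11.5 * (-0.9397, -0.3420) = (2.9547 + -10.8065, 7.3663 + -3.9332) = (-7.8518, 3.4331)
End effector: (-7.8518, 3.4331)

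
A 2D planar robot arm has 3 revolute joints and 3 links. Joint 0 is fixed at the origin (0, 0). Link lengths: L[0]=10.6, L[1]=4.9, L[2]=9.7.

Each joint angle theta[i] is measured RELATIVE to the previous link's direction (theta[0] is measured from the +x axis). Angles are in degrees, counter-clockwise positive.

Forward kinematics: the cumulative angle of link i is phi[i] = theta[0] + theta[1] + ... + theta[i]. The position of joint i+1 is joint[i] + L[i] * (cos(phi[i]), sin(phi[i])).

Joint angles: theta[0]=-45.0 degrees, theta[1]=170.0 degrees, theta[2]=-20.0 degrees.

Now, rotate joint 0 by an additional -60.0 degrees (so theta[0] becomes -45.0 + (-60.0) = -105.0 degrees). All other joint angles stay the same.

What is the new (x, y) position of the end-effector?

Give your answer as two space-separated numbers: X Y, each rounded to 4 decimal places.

Answer: 6.1863 1.0610

Derivation:
joint[0] = (0.0000, 0.0000)  (base)
link 0: phi[0] = -105 = -105 deg
  cos(-105 deg) = -0.2588, sin(-105 deg) = -0.9659
  joint[1] = (0.0000, 0.0000) + 10.6 * (-0.2588, -0.9659) = (0.0000 + -2.7435, 0.0000 + -10.2388) = (-2.7435, -10.2388)
link 1: phi[1] = -105 + 170 = 65 deg
  cos(65 deg) = 0.4226, sin(65 deg) = 0.9063
  joint[2] = (-2.7435, -10.2388) + 4.9 * (0.4226, 0.9063) = (-2.7435 + 2.0708, -10.2388 + 4.4409) = (-0.6727, -5.7979)
link 2: phi[2] = -105 + 170 + -20 = 45 deg
  cos(45 deg) = 0.7071, sin(45 deg) = 0.7071
  joint[3] = (-0.6727, -5.7979) + 9.7 * (0.7071, 0.7071) = (-0.6727 + 6.8589, -5.7979 + 6.8589) = (6.1863, 1.0610)
End effector: (6.1863, 1.0610)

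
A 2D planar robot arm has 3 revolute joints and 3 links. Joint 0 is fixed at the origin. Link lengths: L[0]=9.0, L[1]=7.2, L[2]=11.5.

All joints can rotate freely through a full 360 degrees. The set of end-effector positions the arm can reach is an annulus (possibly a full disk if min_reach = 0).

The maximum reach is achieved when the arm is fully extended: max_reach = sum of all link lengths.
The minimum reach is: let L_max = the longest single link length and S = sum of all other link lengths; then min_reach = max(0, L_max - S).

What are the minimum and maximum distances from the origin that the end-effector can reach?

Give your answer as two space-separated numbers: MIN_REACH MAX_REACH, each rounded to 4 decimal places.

Link lengths: [9.0, 7.2, 11.5]
max_reach = 9 + 7.2 + 11.5 = 27.7
L_max = max([9.0, 7.2, 11.5]) = 11.5
S (sum of others) = 27.7 - 11.5 = 16.2
min_reach = max(0, 11.5 - 16.2) = max(0, -4.7) = 0

Answer: 0.0000 27.7000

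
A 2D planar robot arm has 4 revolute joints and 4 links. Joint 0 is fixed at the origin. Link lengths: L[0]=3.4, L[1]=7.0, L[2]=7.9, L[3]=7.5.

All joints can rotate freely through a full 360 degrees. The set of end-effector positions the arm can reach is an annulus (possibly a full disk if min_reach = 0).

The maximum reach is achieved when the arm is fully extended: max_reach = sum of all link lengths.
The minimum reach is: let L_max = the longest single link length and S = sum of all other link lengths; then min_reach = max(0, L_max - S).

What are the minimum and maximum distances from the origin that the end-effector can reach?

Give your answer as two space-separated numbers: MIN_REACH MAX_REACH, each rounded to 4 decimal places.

Link lengths: [3.4, 7.0, 7.9, 7.5]
max_reach = 3.4 + 7 + 7.9 + 7.5 = 25.8
L_max = max([3.4, 7.0, 7.9, 7.5]) = 7.9
S (sum of others) = 25.8 - 7.9 = 17.9
min_reach = max(0, 7.9 - 17.9) = max(0, -10) = 0

Answer: 0.0000 25.8000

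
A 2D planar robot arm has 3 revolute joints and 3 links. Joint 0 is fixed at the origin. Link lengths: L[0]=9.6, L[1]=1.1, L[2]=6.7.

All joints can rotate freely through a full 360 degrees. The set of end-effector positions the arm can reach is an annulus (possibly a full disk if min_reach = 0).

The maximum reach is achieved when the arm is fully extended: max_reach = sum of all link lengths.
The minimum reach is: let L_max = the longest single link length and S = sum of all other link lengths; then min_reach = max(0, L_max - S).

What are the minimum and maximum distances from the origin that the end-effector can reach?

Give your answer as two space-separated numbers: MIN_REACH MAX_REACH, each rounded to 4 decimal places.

Answer: 1.8000 17.4000

Derivation:
Link lengths: [9.6, 1.1, 6.7]
max_reach = 9.6 + 1.1 + 6.7 = 17.4
L_max = max([9.6, 1.1, 6.7]) = 9.6
S (sum of others) = 17.4 - 9.6 = 7.8
min_reach = max(0, 9.6 - 7.8) = max(0, 1.8) = 1.8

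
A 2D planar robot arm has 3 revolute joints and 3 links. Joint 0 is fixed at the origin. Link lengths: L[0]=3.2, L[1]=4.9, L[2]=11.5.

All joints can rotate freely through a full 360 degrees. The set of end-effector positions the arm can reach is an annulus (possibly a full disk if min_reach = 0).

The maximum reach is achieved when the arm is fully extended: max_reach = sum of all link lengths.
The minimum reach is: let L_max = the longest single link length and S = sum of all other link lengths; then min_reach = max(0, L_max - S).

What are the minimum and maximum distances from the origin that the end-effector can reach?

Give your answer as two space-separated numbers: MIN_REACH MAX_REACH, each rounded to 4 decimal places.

Answer: 3.4000 19.6000

Derivation:
Link lengths: [3.2, 4.9, 11.5]
max_reach = 3.2 + 4.9 + 11.5 = 19.6
L_max = max([3.2, 4.9, 11.5]) = 11.5
S (sum of others) = 19.6 - 11.5 = 8.1
min_reach = max(0, 11.5 - 8.1) = max(0, 3.4) = 3.4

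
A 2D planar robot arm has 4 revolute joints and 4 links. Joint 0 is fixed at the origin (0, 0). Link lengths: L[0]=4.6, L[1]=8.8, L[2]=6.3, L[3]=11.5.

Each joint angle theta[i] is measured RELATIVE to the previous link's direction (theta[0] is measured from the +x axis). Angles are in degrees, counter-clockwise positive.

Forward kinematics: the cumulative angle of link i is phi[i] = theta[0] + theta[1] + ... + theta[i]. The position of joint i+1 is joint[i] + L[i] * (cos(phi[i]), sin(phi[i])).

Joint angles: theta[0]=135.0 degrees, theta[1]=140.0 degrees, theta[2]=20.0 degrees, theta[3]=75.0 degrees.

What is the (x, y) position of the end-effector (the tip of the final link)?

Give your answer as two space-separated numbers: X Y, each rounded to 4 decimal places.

Answer: 11.5021 -9.2266

Derivation:
joint[0] = (0.0000, 0.0000)  (base)
link 0: phi[0] = 135 = 135 deg
  cos(135 deg) = -0.7071, sin(135 deg) = 0.7071
  joint[1] = (0.0000, 0.0000) + 4.6 * (-0.7071, 0.7071) = (0.0000 + -3.2527, 0.0000 + 3.2527) = (-3.2527, 3.2527)
link 1: phi[1] = 135 + 140 = 275 deg
  cos(275 deg) = 0.0872, sin(275 deg) = -0.9962
  joint[2] = (-3.2527, 3.2527) + 8.8 * (0.0872, -0.9962) = (-3.2527 + 0.7670, 3.2527 + -8.7665) = (-2.4857, -5.5138)
link 2: phi[2] = 135 + 140 + 20 = 295 deg
  cos(295 deg) = 0.4226, sin(295 deg) = -0.9063
  joint[3] = (-2.4857, -5.5138) + 6.3 * (0.4226, -0.9063) = (-2.4857 + 2.6625, -5.5138 + -5.7097) = (0.1768, -11.2236)
link 3: phi[3] = 135 + 140 + 20 + 75 = 370 deg
  cos(370 deg) = 0.9848, sin(370 deg) = 0.1736
  joint[4] = (0.1768, -11.2236) + 11.5 * (0.9848, 0.1736) = (0.1768 + 11.3253, -11.2236 + 1.9970) = (11.5021, -9.2266)
End effector: (11.5021, -9.2266)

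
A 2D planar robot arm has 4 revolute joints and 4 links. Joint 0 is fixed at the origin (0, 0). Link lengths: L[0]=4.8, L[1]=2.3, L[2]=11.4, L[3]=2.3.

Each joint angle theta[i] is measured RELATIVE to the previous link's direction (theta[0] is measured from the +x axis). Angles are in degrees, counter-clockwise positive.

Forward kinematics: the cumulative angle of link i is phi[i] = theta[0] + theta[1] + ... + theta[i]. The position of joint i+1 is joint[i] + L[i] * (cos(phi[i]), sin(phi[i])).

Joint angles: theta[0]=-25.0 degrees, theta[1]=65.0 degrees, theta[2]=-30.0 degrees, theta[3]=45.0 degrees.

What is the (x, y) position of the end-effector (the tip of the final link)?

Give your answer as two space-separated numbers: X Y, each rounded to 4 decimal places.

Answer: 18.6582 3.3135

Derivation:
joint[0] = (0.0000, 0.0000)  (base)
link 0: phi[0] = -25 = -25 deg
  cos(-25 deg) = 0.9063, sin(-25 deg) = -0.4226
  joint[1] = (0.0000, 0.0000) + 4.8 * (0.9063, -0.4226) = (0.0000 + 4.3503, 0.0000 + -2.0286) = (4.3503, -2.0286)
link 1: phi[1] = -25 + 65 = 40 deg
  cos(40 deg) = 0.7660, sin(40 deg) = 0.6428
  joint[2] = (4.3503, -2.0286) + 2.3 * (0.7660, 0.6428) = (4.3503 + 1.7619, -2.0286 + 1.4784) = (6.1122, -0.5502)
link 2: phi[2] = -25 + 65 + -30 = 10 deg
  cos(10 deg) = 0.9848, sin(10 deg) = 0.1736
  joint[3] = (6.1122, -0.5502) + 11.4 * (0.9848, 0.1736) = (6.1122 + 11.2268, -0.5502 + 1.9796) = (17.3390, 1.4294)
link 3: phi[3] = -25 + 65 + -30 + 45 = 55 deg
  cos(55 deg) = 0.5736, sin(55 deg) = 0.8192
  joint[4] = (17.3390, 1.4294) + 2.3 * (0.5736, 0.8192) = (17.3390 + 1.3192, 1.4294 + 1.8840) = (18.6582, 3.3135)
End effector: (18.6582, 3.3135)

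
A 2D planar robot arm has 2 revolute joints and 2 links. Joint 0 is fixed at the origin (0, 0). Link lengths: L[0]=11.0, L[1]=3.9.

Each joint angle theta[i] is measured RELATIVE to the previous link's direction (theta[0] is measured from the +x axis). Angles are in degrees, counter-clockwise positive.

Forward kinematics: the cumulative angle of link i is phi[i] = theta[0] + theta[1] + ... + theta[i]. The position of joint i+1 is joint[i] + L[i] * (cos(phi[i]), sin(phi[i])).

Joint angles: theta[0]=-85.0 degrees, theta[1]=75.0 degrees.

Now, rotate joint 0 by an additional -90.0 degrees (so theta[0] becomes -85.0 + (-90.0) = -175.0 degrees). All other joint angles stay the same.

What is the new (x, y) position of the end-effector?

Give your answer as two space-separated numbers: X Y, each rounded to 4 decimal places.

joint[0] = (0.0000, 0.0000)  (base)
link 0: phi[0] = -175 = -175 deg
  cos(-175 deg) = -0.9962, sin(-175 deg) = -0.0872
  joint[1] = (0.0000, 0.0000) + 11 * (-0.9962, -0.0872) = (0.0000 + -10.9581, 0.0000 + -0.9587) = (-10.9581, -0.9587)
link 1: phi[1] = -175 + 75 = -100 deg
  cos(-100 deg) = -0.1736, sin(-100 deg) = -0.9848
  joint[2] = (-10.9581, -0.9587) + 3.9 * (-0.1736, -0.9848) = (-10.9581 + -0.6772, -0.9587 + -3.8408) = (-11.6354, -4.7995)
End effector: (-11.6354, -4.7995)

Answer: -11.6354 -4.7995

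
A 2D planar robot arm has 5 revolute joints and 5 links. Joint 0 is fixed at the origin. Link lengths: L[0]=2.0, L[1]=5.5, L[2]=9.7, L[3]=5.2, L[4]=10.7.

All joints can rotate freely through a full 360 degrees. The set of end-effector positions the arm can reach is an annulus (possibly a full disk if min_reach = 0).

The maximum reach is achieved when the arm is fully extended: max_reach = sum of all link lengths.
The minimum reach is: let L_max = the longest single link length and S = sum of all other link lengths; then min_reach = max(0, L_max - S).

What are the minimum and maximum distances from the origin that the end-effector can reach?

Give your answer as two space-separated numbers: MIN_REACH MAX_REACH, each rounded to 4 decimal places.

Answer: 0.0000 33.1000

Derivation:
Link lengths: [2.0, 5.5, 9.7, 5.2, 10.7]
max_reach = 2 + 5.5 + 9.7 + 5.2 + 10.7 = 33.1
L_max = max([2.0, 5.5, 9.7, 5.2, 10.7]) = 10.7
S (sum of others) = 33.1 - 10.7 = 22.4
min_reach = max(0, 10.7 - 22.4) = max(0, -11.7) = 0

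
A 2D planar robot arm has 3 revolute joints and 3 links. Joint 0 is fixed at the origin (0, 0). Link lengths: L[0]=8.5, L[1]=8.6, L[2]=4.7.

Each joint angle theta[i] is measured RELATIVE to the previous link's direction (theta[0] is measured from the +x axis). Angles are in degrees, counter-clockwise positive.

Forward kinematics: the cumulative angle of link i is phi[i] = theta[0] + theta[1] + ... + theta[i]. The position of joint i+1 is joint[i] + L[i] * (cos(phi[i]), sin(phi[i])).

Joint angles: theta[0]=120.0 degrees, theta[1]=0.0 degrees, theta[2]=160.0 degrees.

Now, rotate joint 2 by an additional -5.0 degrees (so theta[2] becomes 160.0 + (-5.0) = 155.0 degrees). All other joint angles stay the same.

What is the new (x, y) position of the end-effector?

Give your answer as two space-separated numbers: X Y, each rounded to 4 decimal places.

Answer: -8.1404 10.1269

Derivation:
joint[0] = (0.0000, 0.0000)  (base)
link 0: phi[0] = 120 = 120 deg
  cos(120 deg) = -0.5000, sin(120 deg) = 0.8660
  joint[1] = (0.0000, 0.0000) + 8.5 * (-0.5000, 0.8660) = (0.0000 + -4.2500, 0.0000 + 7.3612) = (-4.2500, 7.3612)
link 1: phi[1] = 120 + 0 = 120 deg
  cos(120 deg) = -0.5000, sin(120 deg) = 0.8660
  joint[2] = (-4.2500, 7.3612) + 8.6 * (-0.5000, 0.8660) = (-4.2500 + -4.3000, 7.3612 + 7.4478) = (-8.5500, 14.8090)
link 2: phi[2] = 120 + 0 + 155 = 275 deg
  cos(275 deg) = 0.0872, sin(275 deg) = -0.9962
  joint[3] = (-8.5500, 14.8090) + 4.7 * (0.0872, -0.9962) = (-8.5500 + 0.4096, 14.8090 + -4.6821) = (-8.1404, 10.1269)
End effector: (-8.1404, 10.1269)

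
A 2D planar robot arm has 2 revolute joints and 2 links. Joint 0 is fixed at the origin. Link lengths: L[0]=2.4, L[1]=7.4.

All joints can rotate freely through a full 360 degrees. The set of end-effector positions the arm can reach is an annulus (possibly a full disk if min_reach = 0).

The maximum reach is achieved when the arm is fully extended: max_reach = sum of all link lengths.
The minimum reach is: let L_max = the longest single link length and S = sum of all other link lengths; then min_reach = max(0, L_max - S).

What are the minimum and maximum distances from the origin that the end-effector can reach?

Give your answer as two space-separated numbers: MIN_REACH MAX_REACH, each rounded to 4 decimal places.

Link lengths: [2.4, 7.4]
max_reach = 2.4 + 7.4 = 9.8
L_max = max([2.4, 7.4]) = 7.4
S (sum of others) = 9.8 - 7.4 = 2.4
min_reach = max(0, 7.4 - 2.4) = max(0, 5) = 5

Answer: 5.0000 9.8000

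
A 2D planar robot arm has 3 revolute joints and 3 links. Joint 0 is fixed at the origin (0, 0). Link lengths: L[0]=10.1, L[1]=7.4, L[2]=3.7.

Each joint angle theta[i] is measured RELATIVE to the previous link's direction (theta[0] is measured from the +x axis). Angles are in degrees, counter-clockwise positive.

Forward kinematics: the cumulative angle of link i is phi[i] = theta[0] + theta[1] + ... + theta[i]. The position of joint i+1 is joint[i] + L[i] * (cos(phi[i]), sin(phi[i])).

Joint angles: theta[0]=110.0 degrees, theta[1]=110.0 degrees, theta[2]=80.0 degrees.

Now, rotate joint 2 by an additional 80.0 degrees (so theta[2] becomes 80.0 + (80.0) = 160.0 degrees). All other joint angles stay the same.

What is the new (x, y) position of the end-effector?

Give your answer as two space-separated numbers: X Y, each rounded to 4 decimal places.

joint[0] = (0.0000, 0.0000)  (base)
link 0: phi[0] = 110 = 110 deg
  cos(110 deg) = -0.3420, sin(110 deg) = 0.9397
  joint[1] = (0.0000, 0.0000) + 10.1 * (-0.3420, 0.9397) = (0.0000 + -3.4544, 0.0000 + 9.4909) = (-3.4544, 9.4909)
link 1: phi[1] = 110 + 110 = 220 deg
  cos(220 deg) = -0.7660, sin(220 deg) = -0.6428
  joint[2] = (-3.4544, 9.4909) + 7.4 * (-0.7660, -0.6428) = (-3.4544 + -5.6687, 9.4909 + -4.7566) = (-9.1231, 4.7343)
link 2: phi[2] = 110 + 110 + 160 = 380 deg
  cos(380 deg) = 0.9397, sin(380 deg) = 0.3420
  joint[3] = (-9.1231, 4.7343) + 3.7 * (0.9397, 0.3420) = (-9.1231 + 3.4769, 4.7343 + 1.2655) = (-5.6463, 5.9997)
End effector: (-5.6463, 5.9997)

Answer: -5.6463 5.9997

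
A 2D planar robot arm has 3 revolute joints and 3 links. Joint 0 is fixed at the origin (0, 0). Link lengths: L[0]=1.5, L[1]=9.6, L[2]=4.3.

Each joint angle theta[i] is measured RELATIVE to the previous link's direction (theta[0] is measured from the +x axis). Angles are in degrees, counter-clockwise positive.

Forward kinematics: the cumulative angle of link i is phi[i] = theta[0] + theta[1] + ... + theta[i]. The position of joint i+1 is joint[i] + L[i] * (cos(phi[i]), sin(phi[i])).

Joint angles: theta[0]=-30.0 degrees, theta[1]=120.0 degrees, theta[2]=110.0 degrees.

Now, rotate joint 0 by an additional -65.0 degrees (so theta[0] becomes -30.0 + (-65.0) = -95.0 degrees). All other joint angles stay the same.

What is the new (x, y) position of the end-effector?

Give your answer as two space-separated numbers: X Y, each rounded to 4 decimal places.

Answer: 5.5293 5.6034

Derivation:
joint[0] = (0.0000, 0.0000)  (base)
link 0: phi[0] = -95 = -95 deg
  cos(-95 deg) = -0.0872, sin(-95 deg) = -0.9962
  joint[1] = (0.0000, 0.0000) + 1.5 * (-0.0872, -0.9962) = (0.0000 + -0.1307, 0.0000 + -1.4943) = (-0.1307, -1.4943)
link 1: phi[1] = -95 + 120 = 25 deg
  cos(25 deg) = 0.9063, sin(25 deg) = 0.4226
  joint[2] = (-0.1307, -1.4943) + 9.6 * (0.9063, 0.4226) = (-0.1307 + 8.7006, -1.4943 + 4.0571) = (8.5698, 2.5628)
link 2: phi[2] = -95 + 120 + 110 = 135 deg
  cos(135 deg) = -0.7071, sin(135 deg) = 0.7071
  joint[3] = (8.5698, 2.5628) + 4.3 * (-0.7071, 0.7071) = (8.5698 + -3.0406, 2.5628 + 3.0406) = (5.5293, 5.6034)
End effector: (5.5293, 5.6034)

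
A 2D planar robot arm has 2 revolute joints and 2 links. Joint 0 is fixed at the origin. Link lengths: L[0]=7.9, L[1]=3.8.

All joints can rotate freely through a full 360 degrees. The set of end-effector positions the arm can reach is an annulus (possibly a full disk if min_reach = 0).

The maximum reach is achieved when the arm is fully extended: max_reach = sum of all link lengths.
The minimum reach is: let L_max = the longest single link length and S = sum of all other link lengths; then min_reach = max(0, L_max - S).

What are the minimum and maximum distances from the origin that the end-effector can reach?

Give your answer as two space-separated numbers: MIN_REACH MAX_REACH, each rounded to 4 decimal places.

Link lengths: [7.9, 3.8]
max_reach = 7.9 + 3.8 = 11.7
L_max = max([7.9, 3.8]) = 7.9
S (sum of others) = 11.7 - 7.9 = 3.8
min_reach = max(0, 7.9 - 3.8) = max(0, 4.1) = 4.1

Answer: 4.1000 11.7000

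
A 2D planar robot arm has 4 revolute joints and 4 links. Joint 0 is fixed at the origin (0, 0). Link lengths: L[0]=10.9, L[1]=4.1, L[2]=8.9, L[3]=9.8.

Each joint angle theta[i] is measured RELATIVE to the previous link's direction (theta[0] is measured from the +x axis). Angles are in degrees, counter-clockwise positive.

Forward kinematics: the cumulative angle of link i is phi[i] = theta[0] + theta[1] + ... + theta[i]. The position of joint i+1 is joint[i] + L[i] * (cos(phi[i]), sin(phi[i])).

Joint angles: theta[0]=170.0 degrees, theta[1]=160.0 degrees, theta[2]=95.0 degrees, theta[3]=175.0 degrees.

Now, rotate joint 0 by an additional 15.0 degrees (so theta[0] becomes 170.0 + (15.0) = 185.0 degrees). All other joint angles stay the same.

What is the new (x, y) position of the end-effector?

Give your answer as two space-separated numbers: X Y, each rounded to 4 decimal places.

Answer: -7.8892 -2.7124

Derivation:
joint[0] = (0.0000, 0.0000)  (base)
link 0: phi[0] = 185 = 185 deg
  cos(185 deg) = -0.9962, sin(185 deg) = -0.0872
  joint[1] = (0.0000, 0.0000) + 10.9 * (-0.9962, -0.0872) = (0.0000 + -10.8585, 0.0000 + -0.9500) = (-10.8585, -0.9500)
link 1: phi[1] = 185 + 160 = 345 deg
  cos(345 deg) = 0.9659, sin(345 deg) = -0.2588
  joint[2] = (-10.8585, -0.9500) + 4.1 * (0.9659, -0.2588) = (-10.8585 + 3.9603, -0.9500 + -1.0612) = (-6.8982, -2.0112)
link 2: phi[2] = 185 + 160 + 95 = 440 deg
  cos(440 deg) = 0.1736, sin(440 deg) = 0.9848
  joint[3] = (-6.8982, -2.0112) + 8.9 * (0.1736, 0.9848) = (-6.8982 + 1.5455, -2.0112 + 8.7648) = (-5.3528, 6.7536)
link 3: phi[3] = 185 + 160 + 95 + 175 = 615 deg
  cos(615 deg) = -0.2588, sin(615 deg) = -0.9659
  joint[4] = (-5.3528, 6.7536) + 9.8 * (-0.2588, -0.9659) = (-5.3528 + -2.5364, 6.7536 + -9.4661) = (-7.8892, -2.7124)
End effector: (-7.8892, -2.7124)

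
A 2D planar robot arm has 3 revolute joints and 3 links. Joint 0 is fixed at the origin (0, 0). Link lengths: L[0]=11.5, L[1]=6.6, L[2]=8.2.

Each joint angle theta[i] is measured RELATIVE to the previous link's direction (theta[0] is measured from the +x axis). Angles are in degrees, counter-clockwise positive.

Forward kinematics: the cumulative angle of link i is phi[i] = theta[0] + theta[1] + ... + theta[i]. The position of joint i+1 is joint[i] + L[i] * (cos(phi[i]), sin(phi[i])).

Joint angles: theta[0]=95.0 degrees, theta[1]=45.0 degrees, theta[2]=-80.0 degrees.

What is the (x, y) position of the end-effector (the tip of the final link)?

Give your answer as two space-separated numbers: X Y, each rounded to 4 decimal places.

Answer: -1.9582 22.8000

Derivation:
joint[0] = (0.0000, 0.0000)  (base)
link 0: phi[0] = 95 = 95 deg
  cos(95 deg) = -0.0872, sin(95 deg) = 0.9962
  joint[1] = (0.0000, 0.0000) + 11.5 * (-0.0872, 0.9962) = (0.0000 + -1.0023, 0.0000 + 11.4562) = (-1.0023, 11.4562)
link 1: phi[1] = 95 + 45 = 140 deg
  cos(140 deg) = -0.7660, sin(140 deg) = 0.6428
  joint[2] = (-1.0023, 11.4562) + 6.6 * (-0.7660, 0.6428) = (-1.0023 + -5.0559, 11.4562 + 4.2424) = (-6.0582, 15.6986)
link 2: phi[2] = 95 + 45 + -80 = 60 deg
  cos(60 deg) = 0.5000, sin(60 deg) = 0.8660
  joint[3] = (-6.0582, 15.6986) + 8.2 * (0.5000, 0.8660) = (-6.0582 + 4.1000, 15.6986 + 7.1014) = (-1.9582, 22.8000)
End effector: (-1.9582, 22.8000)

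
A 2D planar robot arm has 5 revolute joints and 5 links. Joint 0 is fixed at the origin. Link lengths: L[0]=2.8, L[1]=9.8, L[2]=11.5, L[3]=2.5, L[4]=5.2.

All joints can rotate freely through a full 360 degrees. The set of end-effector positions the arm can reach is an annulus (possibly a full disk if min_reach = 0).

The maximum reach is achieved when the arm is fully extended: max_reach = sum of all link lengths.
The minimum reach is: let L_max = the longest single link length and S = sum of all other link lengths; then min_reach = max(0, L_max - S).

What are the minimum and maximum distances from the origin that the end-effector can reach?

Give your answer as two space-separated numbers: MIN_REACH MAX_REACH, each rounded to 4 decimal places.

Answer: 0.0000 31.8000

Derivation:
Link lengths: [2.8, 9.8, 11.5, 2.5, 5.2]
max_reach = 2.8 + 9.8 + 11.5 + 2.5 + 5.2 = 31.8
L_max = max([2.8, 9.8, 11.5, 2.5, 5.2]) = 11.5
S (sum of others) = 31.8 - 11.5 = 20.3
min_reach = max(0, 11.5 - 20.3) = max(0, -8.8) = 0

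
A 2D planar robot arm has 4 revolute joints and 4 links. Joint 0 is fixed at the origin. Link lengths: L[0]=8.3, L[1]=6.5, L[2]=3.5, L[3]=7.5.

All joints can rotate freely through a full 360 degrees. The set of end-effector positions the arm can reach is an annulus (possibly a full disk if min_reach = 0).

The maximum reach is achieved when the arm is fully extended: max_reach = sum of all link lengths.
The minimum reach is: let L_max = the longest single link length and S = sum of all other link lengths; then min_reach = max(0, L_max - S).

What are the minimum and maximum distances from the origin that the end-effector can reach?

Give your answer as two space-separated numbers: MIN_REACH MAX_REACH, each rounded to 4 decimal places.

Link lengths: [8.3, 6.5, 3.5, 7.5]
max_reach = 8.3 + 6.5 + 3.5 + 7.5 = 25.8
L_max = max([8.3, 6.5, 3.5, 7.5]) = 8.3
S (sum of others) = 25.8 - 8.3 = 17.5
min_reach = max(0, 8.3 - 17.5) = max(0, -9.2) = 0

Answer: 0.0000 25.8000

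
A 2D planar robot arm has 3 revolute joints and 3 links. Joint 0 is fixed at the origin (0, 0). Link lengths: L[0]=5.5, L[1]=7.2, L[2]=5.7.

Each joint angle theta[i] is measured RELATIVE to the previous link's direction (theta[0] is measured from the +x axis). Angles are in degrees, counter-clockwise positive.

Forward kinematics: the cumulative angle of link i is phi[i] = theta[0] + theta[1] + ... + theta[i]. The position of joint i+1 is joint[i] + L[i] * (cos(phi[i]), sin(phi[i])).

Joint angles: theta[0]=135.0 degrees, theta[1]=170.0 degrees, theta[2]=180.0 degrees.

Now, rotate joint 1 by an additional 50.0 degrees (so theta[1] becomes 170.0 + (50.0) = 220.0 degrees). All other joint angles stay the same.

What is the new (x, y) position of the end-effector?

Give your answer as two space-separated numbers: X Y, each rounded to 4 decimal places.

joint[0] = (0.0000, 0.0000)  (base)
link 0: phi[0] = 135 = 135 deg
  cos(135 deg) = -0.7071, sin(135 deg) = 0.7071
  joint[1] = (0.0000, 0.0000) + 5.5 * (-0.7071, 0.7071) = (0.0000 + -3.8891, 0.0000 + 3.8891) = (-3.8891, 3.8891)
link 1: phi[1] = 135 + 220 = 355 deg
  cos(355 deg) = 0.9962, sin(355 deg) = -0.0872
  joint[2] = (-3.8891, 3.8891) + 7.2 * (0.9962, -0.0872) = (-3.8891 + 7.1726, 3.8891 + -0.6275) = (3.2835, 3.2616)
link 2: phi[2] = 135 + 220 + 180 = 535 deg
  cos(535 deg) = -0.9962, sin(535 deg) = 0.0872
  joint[3] = (3.2835, 3.2616) + 5.7 * (-0.9962, 0.0872) = (3.2835 + -5.6783, 3.2616 + 0.4968) = (-2.3948, 3.7584)
End effector: (-2.3948, 3.7584)

Answer: -2.3948 3.7584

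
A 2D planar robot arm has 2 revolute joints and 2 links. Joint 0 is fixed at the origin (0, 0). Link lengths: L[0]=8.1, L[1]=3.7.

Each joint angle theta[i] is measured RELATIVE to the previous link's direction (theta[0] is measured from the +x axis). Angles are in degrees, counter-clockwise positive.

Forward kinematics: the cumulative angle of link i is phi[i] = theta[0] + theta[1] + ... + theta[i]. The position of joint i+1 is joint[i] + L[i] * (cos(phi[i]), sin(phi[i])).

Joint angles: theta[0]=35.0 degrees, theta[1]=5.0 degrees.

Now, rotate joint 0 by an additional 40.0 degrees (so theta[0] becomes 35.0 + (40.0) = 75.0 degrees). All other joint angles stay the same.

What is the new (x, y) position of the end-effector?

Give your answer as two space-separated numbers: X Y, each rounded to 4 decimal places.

Answer: 2.7389 11.4678

Derivation:
joint[0] = (0.0000, 0.0000)  (base)
link 0: phi[0] = 75 = 75 deg
  cos(75 deg) = 0.2588, sin(75 deg) = 0.9659
  joint[1] = (0.0000, 0.0000) + 8.1 * (0.2588, 0.9659) = (0.0000 + 2.0964, 0.0000 + 7.8240) = (2.0964, 7.8240)
link 1: phi[1] = 75 + 5 = 80 deg
  cos(80 deg) = 0.1736, sin(80 deg) = 0.9848
  joint[2] = (2.0964, 7.8240) + 3.7 * (0.1736, 0.9848) = (2.0964 + 0.6425, 7.8240 + 3.6438) = (2.7389, 11.4678)
End effector: (2.7389, 11.4678)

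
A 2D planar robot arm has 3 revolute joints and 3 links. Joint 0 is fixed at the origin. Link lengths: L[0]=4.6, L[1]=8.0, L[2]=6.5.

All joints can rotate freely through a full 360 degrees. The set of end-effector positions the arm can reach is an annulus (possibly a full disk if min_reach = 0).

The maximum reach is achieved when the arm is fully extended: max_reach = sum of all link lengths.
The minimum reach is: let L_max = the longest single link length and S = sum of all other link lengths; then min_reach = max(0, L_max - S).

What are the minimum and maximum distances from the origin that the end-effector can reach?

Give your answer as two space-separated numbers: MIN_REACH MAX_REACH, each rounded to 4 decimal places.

Link lengths: [4.6, 8.0, 6.5]
max_reach = 4.6 + 8 + 6.5 = 19.1
L_max = max([4.6, 8.0, 6.5]) = 8
S (sum of others) = 19.1 - 8 = 11.1
min_reach = max(0, 8 - 11.1) = max(0, -3.1) = 0

Answer: 0.0000 19.1000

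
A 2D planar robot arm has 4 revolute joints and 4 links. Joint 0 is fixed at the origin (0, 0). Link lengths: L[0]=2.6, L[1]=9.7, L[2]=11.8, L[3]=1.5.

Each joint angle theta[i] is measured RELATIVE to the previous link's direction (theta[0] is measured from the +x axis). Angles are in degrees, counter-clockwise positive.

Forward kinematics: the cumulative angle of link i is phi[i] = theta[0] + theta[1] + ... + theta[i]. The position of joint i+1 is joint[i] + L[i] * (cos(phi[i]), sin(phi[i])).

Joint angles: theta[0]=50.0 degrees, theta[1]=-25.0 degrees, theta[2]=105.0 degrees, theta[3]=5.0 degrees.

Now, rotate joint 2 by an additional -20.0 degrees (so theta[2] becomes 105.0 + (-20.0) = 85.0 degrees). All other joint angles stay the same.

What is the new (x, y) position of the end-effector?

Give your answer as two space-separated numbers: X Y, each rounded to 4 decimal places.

joint[0] = (0.0000, 0.0000)  (base)
link 0: phi[0] = 50 = 50 deg
  cos(50 deg) = 0.6428, sin(50 deg) = 0.7660
  joint[1] = (0.0000, 0.0000) + 2.6 * (0.6428, 0.7660) = (0.0000 + 1.6712, 0.0000 + 1.9917) = (1.6712, 1.9917)
link 1: phi[1] = 50 + -25 = 25 deg
  cos(25 deg) = 0.9063, sin(25 deg) = 0.4226
  joint[2] = (1.6712, 1.9917) + 9.7 * (0.9063, 0.4226) = (1.6712 + 8.7912, 1.9917 + 4.0994) = (10.4624, 6.0911)
link 2: phi[2] = 50 + -25 + 85 = 110 deg
  cos(110 deg) = -0.3420, sin(110 deg) = 0.9397
  joint[3] = (10.4624, 6.0911) + 11.8 * (-0.3420, 0.9397) = (10.4624 + -4.0358, 6.0911 + 11.0884) = (6.4266, 17.1795)
link 3: phi[3] = 50 + -25 + 85 + 5 = 115 deg
  cos(115 deg) = -0.4226, sin(115 deg) = 0.9063
  joint[4] = (6.4266, 17.1795) + 1.5 * (-0.4226, 0.9063) = (6.4266 + -0.6339, 17.1795 + 1.3595) = (5.7927, 18.5389)
End effector: (5.7927, 18.5389)

Answer: 5.7927 18.5389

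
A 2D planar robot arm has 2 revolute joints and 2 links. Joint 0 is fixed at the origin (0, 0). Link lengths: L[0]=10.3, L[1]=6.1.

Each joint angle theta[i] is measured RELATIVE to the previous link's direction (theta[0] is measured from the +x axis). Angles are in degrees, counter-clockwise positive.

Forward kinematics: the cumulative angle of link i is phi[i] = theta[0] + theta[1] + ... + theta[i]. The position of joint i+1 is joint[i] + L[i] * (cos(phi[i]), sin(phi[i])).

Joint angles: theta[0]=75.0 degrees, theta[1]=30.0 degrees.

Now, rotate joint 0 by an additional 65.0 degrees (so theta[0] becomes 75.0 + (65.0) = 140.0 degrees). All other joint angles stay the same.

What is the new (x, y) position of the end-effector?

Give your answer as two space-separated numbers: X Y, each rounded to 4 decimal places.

joint[0] = (0.0000, 0.0000)  (base)
link 0: phi[0] = 140 = 140 deg
  cos(140 deg) = -0.7660, sin(140 deg) = 0.6428
  joint[1] = (0.0000, 0.0000) + 10.3 * (-0.7660, 0.6428) = (0.0000 + -7.8903, 0.0000 + 6.6207) = (-7.8903, 6.6207)
link 1: phi[1] = 140 + 30 = 170 deg
  cos(170 deg) = -0.9848, sin(170 deg) = 0.1736
  joint[2] = (-7.8903, 6.6207) + 6.1 * (-0.9848, 0.1736) = (-7.8903 + -6.0073, 6.6207 + 1.0593) = (-13.8976, 7.6800)
End effector: (-13.8976, 7.6800)

Answer: -13.8976 7.6800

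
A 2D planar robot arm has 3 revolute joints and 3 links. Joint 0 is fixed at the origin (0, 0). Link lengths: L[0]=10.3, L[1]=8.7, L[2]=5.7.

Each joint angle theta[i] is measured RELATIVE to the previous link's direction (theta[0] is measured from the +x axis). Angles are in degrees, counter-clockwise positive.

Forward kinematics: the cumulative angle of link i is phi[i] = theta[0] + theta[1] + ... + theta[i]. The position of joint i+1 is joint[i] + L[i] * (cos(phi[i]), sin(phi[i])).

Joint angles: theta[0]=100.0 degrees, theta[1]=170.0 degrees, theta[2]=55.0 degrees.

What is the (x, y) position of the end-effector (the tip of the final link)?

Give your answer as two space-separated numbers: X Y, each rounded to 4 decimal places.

joint[0] = (0.0000, 0.0000)  (base)
link 0: phi[0] = 100 = 100 deg
  cos(100 deg) = -0.1736, sin(100 deg) = 0.9848
  joint[1] = (0.0000, 0.0000) + 10.3 * (-0.1736, 0.9848) = (0.0000 + -1.7886, 0.0000 + 10.1435) = (-1.7886, 10.1435)
link 1: phi[1] = 100 + 170 = 270 deg
  cos(270 deg) = -0.0000, sin(270 deg) = -1.0000
  joint[2] = (-1.7886, 10.1435) + 8.7 * (-0.0000, -1.0000) = (-1.7886 + -0.0000, 10.1435 + -8.7000) = (-1.7886, 1.4435)
link 2: phi[2] = 100 + 170 + 55 = 325 deg
  cos(325 deg) = 0.8192, sin(325 deg) = -0.5736
  joint[3] = (-1.7886, 1.4435) + 5.7 * (0.8192, -0.5736) = (-1.7886 + 4.6692, 1.4435 + -3.2694) = (2.8806, -1.8259)
End effector: (2.8806, -1.8259)

Answer: 2.8806 -1.8259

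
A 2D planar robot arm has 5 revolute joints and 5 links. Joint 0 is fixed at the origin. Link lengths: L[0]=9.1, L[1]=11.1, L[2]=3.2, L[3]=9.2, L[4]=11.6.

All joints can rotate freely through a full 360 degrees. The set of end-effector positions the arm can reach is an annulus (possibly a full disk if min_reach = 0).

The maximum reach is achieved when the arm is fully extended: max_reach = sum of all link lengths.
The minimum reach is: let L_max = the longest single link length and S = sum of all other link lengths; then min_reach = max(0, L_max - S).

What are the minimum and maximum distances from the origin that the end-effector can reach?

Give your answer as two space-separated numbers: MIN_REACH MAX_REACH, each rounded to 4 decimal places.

Link lengths: [9.1, 11.1, 3.2, 9.2, 11.6]
max_reach = 9.1 + 11.1 + 3.2 + 9.2 + 11.6 = 44.2
L_max = max([9.1, 11.1, 3.2, 9.2, 11.6]) = 11.6
S (sum of others) = 44.2 - 11.6 = 32.6
min_reach = max(0, 11.6 - 32.6) = max(0, -21) = 0

Answer: 0.0000 44.2000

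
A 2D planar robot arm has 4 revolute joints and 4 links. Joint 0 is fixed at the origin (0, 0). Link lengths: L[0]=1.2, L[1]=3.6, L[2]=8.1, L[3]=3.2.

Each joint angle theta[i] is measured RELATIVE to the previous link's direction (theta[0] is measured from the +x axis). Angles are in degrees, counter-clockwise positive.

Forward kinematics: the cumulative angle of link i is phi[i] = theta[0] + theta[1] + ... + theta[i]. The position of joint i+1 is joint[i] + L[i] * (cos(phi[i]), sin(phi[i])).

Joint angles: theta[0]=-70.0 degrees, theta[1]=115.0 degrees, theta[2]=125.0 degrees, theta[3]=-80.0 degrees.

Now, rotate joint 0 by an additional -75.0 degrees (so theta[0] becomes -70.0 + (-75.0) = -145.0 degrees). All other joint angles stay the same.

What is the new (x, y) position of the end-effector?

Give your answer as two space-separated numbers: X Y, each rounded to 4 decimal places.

joint[0] = (0.0000, 0.0000)  (base)
link 0: phi[0] = -145 = -145 deg
  cos(-145 deg) = -0.8192, sin(-145 deg) = -0.5736
  joint[1] = (0.0000, 0.0000) + 1.2 * (-0.8192, -0.5736) = (0.0000 + -0.9830, 0.0000 + -0.6883) = (-0.9830, -0.6883)
link 1: phi[1] = -145 + 115 = -30 deg
  cos(-30 deg) = 0.8660, sin(-30 deg) = -0.5000
  joint[2] = (-0.9830, -0.6883) + 3.6 * (0.8660, -0.5000) = (-0.9830 + 3.1177, -0.6883 + -1.8000) = (2.1347, -2.4883)
link 2: phi[2] = -145 + 115 + 125 = 95 deg
  cos(95 deg) = -0.0872, sin(95 deg) = 0.9962
  joint[3] = (2.1347, -2.4883) + 8.1 * (-0.0872, 0.9962) = (2.1347 + -0.7060, -2.4883 + 8.0692) = (1.4287, 5.5809)
link 3: phi[3] = -145 + 115 + 125 + -80 = 15 deg
  cos(15 deg) = 0.9659, sin(15 deg) = 0.2588
  joint[4] = (1.4287, 5.5809) + 3.2 * (0.9659, 0.2588) = (1.4287 + 3.0910, 5.5809 + 0.8282) = (4.5197, 6.4091)
End effector: (4.5197, 6.4091)

Answer: 4.5197 6.4091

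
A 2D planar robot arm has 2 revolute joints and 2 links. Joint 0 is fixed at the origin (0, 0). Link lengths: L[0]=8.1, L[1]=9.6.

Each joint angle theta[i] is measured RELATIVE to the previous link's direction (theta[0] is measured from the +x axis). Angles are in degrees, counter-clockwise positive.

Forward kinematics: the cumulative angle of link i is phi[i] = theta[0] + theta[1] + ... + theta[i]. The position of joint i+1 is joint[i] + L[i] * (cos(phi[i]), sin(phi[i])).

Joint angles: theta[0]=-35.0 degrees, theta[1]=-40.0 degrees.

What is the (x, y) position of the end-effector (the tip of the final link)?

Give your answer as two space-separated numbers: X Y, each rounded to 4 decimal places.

Answer: 9.1198 -13.9189

Derivation:
joint[0] = (0.0000, 0.0000)  (base)
link 0: phi[0] = -35 = -35 deg
  cos(-35 deg) = 0.8192, sin(-35 deg) = -0.5736
  joint[1] = (0.0000, 0.0000) + 8.1 * (0.8192, -0.5736) = (0.0000 + 6.6351, 0.0000 + -4.6460) = (6.6351, -4.6460)
link 1: phi[1] = -35 + -40 = -75 deg
  cos(-75 deg) = 0.2588, sin(-75 deg) = -0.9659
  joint[2] = (6.6351, -4.6460) + 9.6 * (0.2588, -0.9659) = (6.6351 + 2.4847, -4.6460 + -9.2729) = (9.1198, -13.9189)
End effector: (9.1198, -13.9189)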